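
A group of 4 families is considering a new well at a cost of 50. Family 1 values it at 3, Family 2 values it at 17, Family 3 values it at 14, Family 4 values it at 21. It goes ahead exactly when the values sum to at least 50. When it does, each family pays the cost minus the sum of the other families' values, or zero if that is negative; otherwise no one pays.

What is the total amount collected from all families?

37

Total value 55 ≥ cost 50, so it is built.
Family 1: others sum to 52; max(0, 50 - 52) = 0.
Family 2: others sum to 38; max(0, 50 - 38) = 12.
Family 3: others sum to 41; max(0, 50 - 41) = 9.
Family 4: others sum to 34; max(0, 50 - 34) = 16.
Total collected = 0 + 12 + 9 + 16 = 37.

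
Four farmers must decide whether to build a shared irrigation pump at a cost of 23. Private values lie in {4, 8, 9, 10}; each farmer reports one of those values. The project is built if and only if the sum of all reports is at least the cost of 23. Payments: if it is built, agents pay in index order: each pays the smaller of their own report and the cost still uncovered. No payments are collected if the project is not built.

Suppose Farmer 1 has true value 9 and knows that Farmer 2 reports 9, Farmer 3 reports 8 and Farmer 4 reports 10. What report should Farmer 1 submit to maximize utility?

Report 4: project built, pays 4, utility 9 - 4 = 5.
Report 8: project built, pays 8, utility 9 - 8 = 1.
Report 9: project built, pays 9, utility 9 - 9 = 0.
Report 10: project built, pays 10, utility 9 - 10 = -1.
The best choice is 4 with utility 5.

4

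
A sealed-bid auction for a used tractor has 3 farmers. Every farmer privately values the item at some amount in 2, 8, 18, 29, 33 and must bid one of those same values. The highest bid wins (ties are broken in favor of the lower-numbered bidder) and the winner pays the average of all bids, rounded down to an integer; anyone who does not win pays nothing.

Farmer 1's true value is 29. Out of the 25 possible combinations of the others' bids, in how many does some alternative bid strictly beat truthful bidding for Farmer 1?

Others bid (2, 2): truth gives 18; bid 2 gives 27 > 18. Violating.
Others bid (2, 8): truth gives 16; bid 8 gives 23 > 16. Violating.
Others bid (2, 18): truth gives 13; bid 18 gives 17 > 13. Violating.
Others bid (2, 33): truth gives 0; bid 33 gives 7 > 0. Violating.
Others bid (2, 29): truth gives 9; no alternative beats it.
Others bid (8, 29): truth gives 7; no alternative beats it.
(Checking all 25 profiles: 15 have a profitable deviation, 10 do not.)

15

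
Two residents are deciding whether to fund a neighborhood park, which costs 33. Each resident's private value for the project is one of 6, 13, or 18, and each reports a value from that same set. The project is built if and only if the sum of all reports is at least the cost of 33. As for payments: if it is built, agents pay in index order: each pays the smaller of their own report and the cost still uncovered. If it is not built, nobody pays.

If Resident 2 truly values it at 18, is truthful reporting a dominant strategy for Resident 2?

Yes

Check each profile of the others' reports and compare truth against every alternative report.
Others report (18): truth gives 3, best alternative gives 0.
Others report (6): truth gives 0, best alternative gives 0.
Others report (13): truth gives 0, best alternative gives 0.
In every case the truthful report is at least as good as any alternative, so it is a dominant strategy.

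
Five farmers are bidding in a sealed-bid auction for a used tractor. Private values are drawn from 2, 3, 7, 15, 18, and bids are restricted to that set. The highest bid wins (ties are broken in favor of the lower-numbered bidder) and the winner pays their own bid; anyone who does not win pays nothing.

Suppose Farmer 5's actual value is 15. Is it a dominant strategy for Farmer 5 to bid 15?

No

Consider the case where Farmer 1 bids 2, Farmer 2 bids 2, Farmer 3 bids 2 and Farmer 4 bids 2.
Truthful bid 15: wins, pays 15, utility 15 - 15 = 0.
Bid 3 instead: wins, pays 3, utility 15 - 3 = 12.
Since 12 > 0, bidding 3 is strictly better here, so truthful bidding is not dominant.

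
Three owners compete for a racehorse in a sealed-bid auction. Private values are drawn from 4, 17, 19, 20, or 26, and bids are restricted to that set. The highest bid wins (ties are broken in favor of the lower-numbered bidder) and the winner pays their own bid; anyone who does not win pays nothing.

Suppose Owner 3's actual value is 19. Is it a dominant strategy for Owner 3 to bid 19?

No

Consider the case where Owner 1 bids 4 and Owner 2 bids 4.
Truthful bid 19: wins, pays 19, utility 19 - 19 = 0.
Bid 17 instead: wins, pays 17, utility 19 - 17 = 2.
Since 2 > 0, bidding 17 is strictly better here, so truthful bidding is not dominant.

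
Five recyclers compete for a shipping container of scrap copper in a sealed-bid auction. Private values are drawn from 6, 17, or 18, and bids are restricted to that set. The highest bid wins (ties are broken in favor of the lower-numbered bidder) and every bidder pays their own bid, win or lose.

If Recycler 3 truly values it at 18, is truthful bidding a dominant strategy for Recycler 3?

Consider the case where Recycler 1 bids 6, Recycler 2 bids 6, Recycler 4 bids 6 and Recycler 5 bids 6.
Truthful bid 18: wins, pays 18, utility 18 - 18 = 0.
Bid 17 instead: wins, pays 17, utility 18 - 17 = 1.
Since 1 > 0, bidding 17 is strictly better here, so truthful bidding is not dominant.

No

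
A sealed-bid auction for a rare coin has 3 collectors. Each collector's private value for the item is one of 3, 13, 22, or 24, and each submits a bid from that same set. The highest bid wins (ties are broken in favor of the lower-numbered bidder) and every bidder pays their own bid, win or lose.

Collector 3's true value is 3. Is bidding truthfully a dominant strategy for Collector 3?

Check each profile of the others' bids and compare truth against every alternative bid.
Others bid (3, 13): truth gives -3, best alternative gives -13.
Others bid (3, 22): truth gives -3, best alternative gives -13.
Others bid (3, 24): truth gives -3, best alternative gives -13.
Others bid (13, 3): truth gives -3, best alternative gives -13.
Others bid (13, 13): truth gives -3, best alternative gives -13.
Others bid (13, 22): truth gives -3, best alternative gives -13.
(Remaining 10 profiles checked similarly; truth is weakly best in each.)
In every case the truthful bid is at least as good as any alternative, so it is a dominant strategy.

Yes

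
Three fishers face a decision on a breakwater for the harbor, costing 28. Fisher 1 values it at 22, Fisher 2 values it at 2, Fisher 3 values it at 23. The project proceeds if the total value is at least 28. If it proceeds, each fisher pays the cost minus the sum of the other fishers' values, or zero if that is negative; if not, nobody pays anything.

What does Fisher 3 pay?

Total value 47 ≥ cost 28, so the project is built.
The other fishers' values sum to 24.
Cost minus that sum is 28 - 24 = 4.

4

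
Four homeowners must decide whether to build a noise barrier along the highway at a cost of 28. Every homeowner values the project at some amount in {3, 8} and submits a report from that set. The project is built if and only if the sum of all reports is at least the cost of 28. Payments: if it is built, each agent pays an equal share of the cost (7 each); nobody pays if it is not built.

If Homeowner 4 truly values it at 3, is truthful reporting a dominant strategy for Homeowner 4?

Check each profile of the others' reports and compare truth against every alternative report.
Others report (8, 8, 8): truth gives 0, best alternative gives -4.
Others report (3, 3, 3): truth gives 0, best alternative gives 0.
Others report (3, 3, 8): truth gives 0, best alternative gives 0.
Others report (3, 8, 3): truth gives 0, best alternative gives 0.
Others report (3, 8, 8): truth gives 0, best alternative gives 0.
Others report (8, 3, 3): truth gives 0, best alternative gives 0.
(Remaining 2 profiles checked similarly; truth is weakly best in each.)
In every case the truthful report is at least as good as any alternative, so it is a dominant strategy.

Yes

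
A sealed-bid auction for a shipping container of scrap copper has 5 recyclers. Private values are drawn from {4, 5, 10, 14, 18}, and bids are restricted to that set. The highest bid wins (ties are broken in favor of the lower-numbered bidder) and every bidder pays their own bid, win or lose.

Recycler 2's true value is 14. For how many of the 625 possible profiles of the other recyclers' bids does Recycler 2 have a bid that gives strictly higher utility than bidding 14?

Others bid (4, 4, 4, 4): truth gives 0; bid 5 gives 9 > 0. Violating.
Others bid (4, 4, 4, 5): truth gives 0; bid 5 gives 9 > 0. Violating.
Others bid (4, 4, 4, 10): truth gives 0; bid 10 gives 4 > 0. Violating.
Others bid (4, 4, 4, 18): truth gives -14; bid 4 gives -4 > -14. Violating.
Others bid (4, 4, 4, 14): truth gives 0; no alternative beats it.
Others bid (4, 4, 5, 14): truth gives 0; no alternative beats it.
(Checking all 625 profiles: 487 have a profitable deviation, 138 do not.)

487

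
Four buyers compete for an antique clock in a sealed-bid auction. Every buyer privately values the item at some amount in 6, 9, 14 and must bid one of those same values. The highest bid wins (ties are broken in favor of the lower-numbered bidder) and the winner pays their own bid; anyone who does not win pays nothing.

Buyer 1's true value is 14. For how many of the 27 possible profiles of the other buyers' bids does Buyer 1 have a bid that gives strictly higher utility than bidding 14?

8

Others bid (6, 6, 6): truth gives 0; bid 6 gives 8 > 0. Violating.
Others bid (6, 6, 9): truth gives 0; bid 9 gives 5 > 0. Violating.
Others bid (6, 9, 6): truth gives 0; bid 9 gives 5 > 0. Violating.
Others bid (6, 9, 9): truth gives 0; bid 9 gives 5 > 0. Violating.
Others bid (6, 6, 14): truth gives 0; no alternative beats it.
Others bid (6, 9, 14): truth gives 0; no alternative beats it.
(Checking all 27 profiles: 8 have a profitable deviation, 19 do not.)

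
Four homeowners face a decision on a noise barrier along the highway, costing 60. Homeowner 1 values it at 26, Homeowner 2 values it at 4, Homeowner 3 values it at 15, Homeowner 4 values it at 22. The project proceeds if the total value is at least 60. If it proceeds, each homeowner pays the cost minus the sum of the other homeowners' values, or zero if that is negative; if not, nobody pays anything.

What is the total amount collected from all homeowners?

Total value 67 ≥ cost 60, so it is built.
Homeowner 1: others sum to 41; max(0, 60 - 41) = 19.
Homeowner 2: others sum to 63; max(0, 60 - 63) = 0.
Homeowner 3: others sum to 52; max(0, 60 - 52) = 8.
Homeowner 4: others sum to 45; max(0, 60 - 45) = 15.
Total collected = 19 + 0 + 8 + 15 = 42.

42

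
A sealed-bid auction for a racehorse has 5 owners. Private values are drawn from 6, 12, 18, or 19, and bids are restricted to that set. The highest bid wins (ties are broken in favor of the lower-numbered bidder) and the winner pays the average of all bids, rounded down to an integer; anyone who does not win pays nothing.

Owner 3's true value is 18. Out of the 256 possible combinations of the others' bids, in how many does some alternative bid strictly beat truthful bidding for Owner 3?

Others bid (6, 6, 6, 6): truth gives 10; bid 12 gives 11 > 10. Violating.
Others bid (6, 6, 6, 12): truth gives 9; bid 12 gives 10 > 9. Violating.
Others bid (6, 6, 6, 19): truth gives 0; bid 19 gives 7 > 0. Violating.
Others bid (6, 6, 12, 6): truth gives 9; bid 12 gives 10 > 9. Violating.
Others bid (6, 6, 6, 18): truth gives 8; no alternative beats it.
Others bid (6, 6, 12, 18): truth gives 6; no alternative beats it.
(Checking all 256 profiles: 108 have a profitable deviation, 148 do not.)

108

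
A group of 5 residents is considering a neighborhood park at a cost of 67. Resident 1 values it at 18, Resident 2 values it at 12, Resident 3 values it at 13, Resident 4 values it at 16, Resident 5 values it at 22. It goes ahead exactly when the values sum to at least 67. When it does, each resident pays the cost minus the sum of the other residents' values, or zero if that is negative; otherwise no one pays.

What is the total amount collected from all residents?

14

Total value 81 ≥ cost 67, so it is built.
Resident 1: others sum to 63; max(0, 67 - 63) = 4.
Resident 2: others sum to 69; max(0, 67 - 69) = 0.
Resident 3: others sum to 68; max(0, 67 - 68) = 0.
Resident 4: others sum to 65; max(0, 67 - 65) = 2.
Resident 5: others sum to 59; max(0, 67 - 59) = 8.
Total collected = 4 + 0 + 0 + 2 + 8 = 14.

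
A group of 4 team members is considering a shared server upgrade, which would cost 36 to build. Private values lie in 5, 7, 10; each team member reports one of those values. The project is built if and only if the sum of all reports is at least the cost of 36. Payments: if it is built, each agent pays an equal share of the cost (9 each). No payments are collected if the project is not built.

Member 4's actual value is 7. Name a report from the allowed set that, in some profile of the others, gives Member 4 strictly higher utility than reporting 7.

5

Suppose Member 1 reports 10, Member 2 reports 10 and Member 3 reports 10.
Report 7: project built, pays 9, utility 7 - 9 = -2.
Report 5: project not built, utility 0.
So reporting 5 beats truth here (0 > -2).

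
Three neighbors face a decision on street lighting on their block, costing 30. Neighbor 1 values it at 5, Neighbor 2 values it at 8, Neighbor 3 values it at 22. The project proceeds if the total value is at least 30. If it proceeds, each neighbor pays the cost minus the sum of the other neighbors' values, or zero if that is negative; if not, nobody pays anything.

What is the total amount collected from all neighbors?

Total value 35 ≥ cost 30, so it is built.
Neighbor 1: others sum to 30; max(0, 30 - 30) = 0.
Neighbor 2: others sum to 27; max(0, 30 - 27) = 3.
Neighbor 3: others sum to 13; max(0, 30 - 13) = 17.
Total collected = 0 + 3 + 17 = 20.

20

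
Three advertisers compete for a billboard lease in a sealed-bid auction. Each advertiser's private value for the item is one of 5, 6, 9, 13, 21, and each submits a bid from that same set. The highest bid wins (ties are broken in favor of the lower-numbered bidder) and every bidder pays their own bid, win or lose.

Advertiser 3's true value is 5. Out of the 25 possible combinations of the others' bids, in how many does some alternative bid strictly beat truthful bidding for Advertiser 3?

4

Others bid (5, 5): truth gives -5; bid 6 gives -1 > -5. Violating.
Others bid (5, 6): truth gives -5; bid 9 gives -4 > -5. Violating.
Others bid (6, 5): truth gives -5; bid 9 gives -4 > -5. Violating.
Others bid (6, 6): truth gives -5; bid 9 gives -4 > -5. Violating.
Others bid (5, 9): truth gives -5; no alternative beats it.
Others bid (5, 13): truth gives -5; no alternative beats it.
(Checking all 25 profiles: 4 have a profitable deviation, 21 do not.)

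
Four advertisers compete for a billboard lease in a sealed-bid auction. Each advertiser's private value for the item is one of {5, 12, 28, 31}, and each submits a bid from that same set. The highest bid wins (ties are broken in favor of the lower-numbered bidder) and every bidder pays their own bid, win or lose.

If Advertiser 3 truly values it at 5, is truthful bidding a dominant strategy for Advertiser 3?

Check each profile of the others' bids and compare truth against every alternative bid.
Others bid (5, 5, 28): truth gives -5, best alternative gives -12.
Others bid (5, 5, 31): truth gives -5, best alternative gives -12.
Others bid (5, 12, 5): truth gives -5, best alternative gives -12.
Others bid (5, 12, 12): truth gives -5, best alternative gives -12.
Others bid (5, 12, 28): truth gives -5, best alternative gives -12.
Others bid (5, 12, 31): truth gives -5, best alternative gives -12.
(Remaining 58 profiles checked similarly; truth is weakly best in each.)
In every case the truthful bid is at least as good as any alternative, so it is a dominant strategy.

Yes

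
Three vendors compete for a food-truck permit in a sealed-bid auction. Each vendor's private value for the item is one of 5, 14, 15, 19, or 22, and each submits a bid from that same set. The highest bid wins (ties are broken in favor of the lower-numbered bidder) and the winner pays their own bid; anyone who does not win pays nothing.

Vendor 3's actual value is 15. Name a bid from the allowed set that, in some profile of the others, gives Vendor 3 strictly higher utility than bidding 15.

14

Suppose Vendor 1 bids 5 and Vendor 2 bids 5.
Bid 15: wins, pays 15, utility 15 - 15 = 0.
Bid 14: wins, pays 14, utility 15 - 14 = 1.
So bidding 14 beats truth here (1 > 0).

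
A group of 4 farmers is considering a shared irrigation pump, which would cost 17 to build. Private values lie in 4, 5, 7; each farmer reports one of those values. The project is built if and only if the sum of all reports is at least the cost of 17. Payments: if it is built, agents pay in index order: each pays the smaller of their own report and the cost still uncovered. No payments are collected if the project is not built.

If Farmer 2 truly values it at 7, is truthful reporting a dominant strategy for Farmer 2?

No

Consider the case where Farmer 1 reports 4, Farmer 3 reports 4 and Farmer 4 reports 4.
Truthful report 7: project built, pays 7, utility 7 - 7 = 0.
Report 5 instead: project built, pays 5, utility 7 - 5 = 2.
Since 2 > 0, reporting 5 is strictly better here, so truthful reporting is not dominant.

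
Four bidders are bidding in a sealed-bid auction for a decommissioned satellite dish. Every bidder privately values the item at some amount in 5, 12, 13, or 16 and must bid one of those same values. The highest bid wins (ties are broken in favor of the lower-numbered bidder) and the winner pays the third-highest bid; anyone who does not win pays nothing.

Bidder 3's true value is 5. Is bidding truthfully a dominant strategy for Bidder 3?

Check each profile of the others' bids and compare truth against every alternative bid.
Others bid (5, 5, 5): truth gives 0, best alternative gives 0.
Others bid (5, 5, 12): truth gives 0, best alternative gives 0.
Others bid (5, 5, 13): truth gives 0, best alternative gives 0.
Others bid (5, 5, 16): truth gives 0, best alternative gives 0.
Others bid (5, 12, 5): truth gives 0, best alternative gives 0.
Others bid (5, 12, 12): truth gives 0, best alternative gives 0.
(Remaining 58 profiles checked similarly; truth is weakly best in each.)
In every case the truthful bid is at least as good as any alternative, so it is a dominant strategy.

Yes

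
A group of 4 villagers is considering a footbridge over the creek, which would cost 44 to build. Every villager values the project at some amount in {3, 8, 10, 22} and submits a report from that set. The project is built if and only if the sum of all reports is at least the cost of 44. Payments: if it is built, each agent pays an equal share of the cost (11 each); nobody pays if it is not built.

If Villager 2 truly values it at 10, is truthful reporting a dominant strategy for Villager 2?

No

Consider the case where Villager 1 reports 3, Villager 3 reports 10 and Villager 4 reports 22.
Truthful report 10: project built, pays 11, utility 10 - 11 = -1.
Report 3 instead: project not built, utility 0.
Since 0 > -1, reporting 3 is strictly better here, so truthful reporting is not dominant.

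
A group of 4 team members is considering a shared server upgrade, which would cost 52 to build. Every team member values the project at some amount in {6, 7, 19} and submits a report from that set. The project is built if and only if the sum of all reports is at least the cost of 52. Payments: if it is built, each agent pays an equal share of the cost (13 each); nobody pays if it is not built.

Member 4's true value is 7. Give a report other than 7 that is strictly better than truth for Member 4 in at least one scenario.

Suppose Member 1 reports 7, Member 2 reports 19 and Member 3 reports 19.
Report 7: project built, pays 13, utility 7 - 13 = -6.
Report 6: project not built, utility 0.
So reporting 6 beats truth here (0 > -6).

6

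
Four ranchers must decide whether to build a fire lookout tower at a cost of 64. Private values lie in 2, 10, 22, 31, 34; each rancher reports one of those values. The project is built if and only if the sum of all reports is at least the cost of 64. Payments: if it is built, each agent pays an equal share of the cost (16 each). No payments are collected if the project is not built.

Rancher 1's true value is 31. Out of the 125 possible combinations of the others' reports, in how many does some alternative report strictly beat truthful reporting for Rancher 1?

Others report (10, 10, 10): truth gives 0; report 34 gives 15 > 0. Violating.
Others report (2, 2, 2): truth gives 0; no alternative beats it.
Others report (2, 2, 10): truth gives 0; no alternative beats it.
(Checking all 125 profiles: 1 has a profitable deviation, 124 do not.)

1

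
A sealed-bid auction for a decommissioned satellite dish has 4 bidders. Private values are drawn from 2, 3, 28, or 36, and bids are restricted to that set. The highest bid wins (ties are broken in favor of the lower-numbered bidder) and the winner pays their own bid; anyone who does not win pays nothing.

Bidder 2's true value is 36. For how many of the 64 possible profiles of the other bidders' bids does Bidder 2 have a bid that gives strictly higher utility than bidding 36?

18

Others bid (2, 2, 2): truth gives 0; bid 3 gives 33 > 0. Violating.
Others bid (2, 2, 3): truth gives 0; bid 3 gives 33 > 0. Violating.
Others bid (2, 2, 28): truth gives 0; bid 28 gives 8 > 0. Violating.
Others bid (2, 3, 2): truth gives 0; bid 3 gives 33 > 0. Violating.
Others bid (2, 2, 36): truth gives 0; no alternative beats it.
Others bid (2, 3, 36): truth gives 0; no alternative beats it.
(Checking all 64 profiles: 18 have a profitable deviation, 46 do not.)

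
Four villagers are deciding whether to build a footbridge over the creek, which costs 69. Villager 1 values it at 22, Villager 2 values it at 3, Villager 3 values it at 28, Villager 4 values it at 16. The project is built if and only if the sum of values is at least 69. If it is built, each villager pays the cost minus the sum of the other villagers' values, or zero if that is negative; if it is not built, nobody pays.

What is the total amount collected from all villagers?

69

Total value 69 ≥ cost 69, so it is built.
Villager 1: others sum to 47; max(0, 69 - 47) = 22.
Villager 2: others sum to 66; max(0, 69 - 66) = 3.
Villager 3: others sum to 41; max(0, 69 - 41) = 28.
Villager 4: others sum to 53; max(0, 69 - 53) = 16.
Total collected = 22 + 3 + 28 + 16 = 69.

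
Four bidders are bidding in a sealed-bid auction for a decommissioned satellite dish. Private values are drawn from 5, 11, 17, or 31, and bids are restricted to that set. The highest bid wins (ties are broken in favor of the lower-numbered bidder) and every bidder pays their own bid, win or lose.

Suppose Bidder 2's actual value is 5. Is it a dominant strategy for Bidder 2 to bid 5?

Yes

Check each profile of the others' bids and compare truth against every alternative bid.
Others bid (5, 5, 17): truth gives -5, best alternative gives -11.
Others bid (5, 5, 31): truth gives -5, best alternative gives -11.
Others bid (5, 11, 17): truth gives -5, best alternative gives -11.
Others bid (5, 11, 31): truth gives -5, best alternative gives -11.
Others bid (5, 17, 5): truth gives -5, best alternative gives -11.
Others bid (5, 17, 11): truth gives -5, best alternative gives -11.
(Remaining 58 profiles checked similarly; truth is weakly best in each.)
In every case the truthful bid is at least as good as any alternative, so it is a dominant strategy.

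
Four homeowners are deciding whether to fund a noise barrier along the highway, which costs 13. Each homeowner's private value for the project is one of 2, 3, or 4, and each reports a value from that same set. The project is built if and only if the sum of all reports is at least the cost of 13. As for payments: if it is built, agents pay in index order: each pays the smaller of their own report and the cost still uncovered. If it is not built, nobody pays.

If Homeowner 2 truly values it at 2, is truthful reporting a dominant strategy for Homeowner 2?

Check each profile of the others' reports and compare truth against every alternative report.
Others report (2, 4, 4): truth gives 0, best alternative gives -1.
Others report (3, 3, 4): truth gives 0, best alternative gives -1.
Others report (3, 4, 3): truth gives 0, best alternative gives -1.
Others report (3, 4, 4): truth gives 0, best alternative gives -1.
Others report (4, 2, 4): truth gives 0, best alternative gives -1.
Others report (4, 3, 3): truth gives 0, best alternative gives -1.
(Remaining 21 profiles checked similarly; truth is weakly best in each.)
In every case the truthful report is at least as good as any alternative, so it is a dominant strategy.

Yes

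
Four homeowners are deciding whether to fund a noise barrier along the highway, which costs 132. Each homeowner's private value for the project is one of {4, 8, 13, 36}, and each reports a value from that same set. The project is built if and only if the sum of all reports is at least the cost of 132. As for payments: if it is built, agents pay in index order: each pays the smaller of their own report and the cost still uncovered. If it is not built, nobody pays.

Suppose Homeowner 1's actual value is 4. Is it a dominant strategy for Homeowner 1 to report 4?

Yes

Check each profile of the others' reports and compare truth against every alternative report.
Others report (4, 4, 4): truth gives 0, best alternative gives 0.
Others report (4, 4, 8): truth gives 0, best alternative gives 0.
Others report (4, 4, 13): truth gives 0, best alternative gives 0.
Others report (4, 4, 36): truth gives 0, best alternative gives 0.
Others report (4, 8, 4): truth gives 0, best alternative gives 0.
Others report (4, 8, 8): truth gives 0, best alternative gives 0.
(Remaining 58 profiles checked similarly; truth is weakly best in each.)
In every case the truthful report is at least as good as any alternative, so it is a dominant strategy.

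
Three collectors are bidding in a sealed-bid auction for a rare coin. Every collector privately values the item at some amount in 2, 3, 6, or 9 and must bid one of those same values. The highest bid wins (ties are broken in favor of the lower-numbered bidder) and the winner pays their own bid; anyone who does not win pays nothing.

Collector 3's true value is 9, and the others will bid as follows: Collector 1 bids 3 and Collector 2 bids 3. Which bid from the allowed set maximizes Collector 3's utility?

6

Bid 2: loses, pays 0, utility 0.
Bid 3: loses, pays 0, utility 0.
Bid 6: wins, pays 6, utility 9 - 6 = 3.
Bid 9: wins, pays 9, utility 9 - 9 = 0.
The best choice is 6 with utility 3.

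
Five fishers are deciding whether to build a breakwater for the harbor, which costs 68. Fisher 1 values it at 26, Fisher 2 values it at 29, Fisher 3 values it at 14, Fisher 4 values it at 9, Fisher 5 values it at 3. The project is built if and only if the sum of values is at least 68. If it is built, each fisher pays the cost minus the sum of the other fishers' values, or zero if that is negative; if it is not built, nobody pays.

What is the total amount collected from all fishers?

Total value 81 ≥ cost 68, so it is built.
Fisher 1: others sum to 55; max(0, 68 - 55) = 13.
Fisher 2: others sum to 52; max(0, 68 - 52) = 16.
Fisher 3: others sum to 67; max(0, 68 - 67) = 1.
Fisher 4: others sum to 72; max(0, 68 - 72) = 0.
Fisher 5: others sum to 78; max(0, 68 - 78) = 0.
Total collected = 13 + 16 + 1 + 0 + 0 = 30.

30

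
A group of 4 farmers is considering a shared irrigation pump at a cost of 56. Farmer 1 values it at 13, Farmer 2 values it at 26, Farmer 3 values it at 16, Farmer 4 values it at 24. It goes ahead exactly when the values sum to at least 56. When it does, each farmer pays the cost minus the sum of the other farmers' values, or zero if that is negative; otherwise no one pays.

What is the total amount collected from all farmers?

4

Total value 79 ≥ cost 56, so it is built.
Farmer 1: others sum to 66; max(0, 56 - 66) = 0.
Farmer 2: others sum to 53; max(0, 56 - 53) = 3.
Farmer 3: others sum to 63; max(0, 56 - 63) = 0.
Farmer 4: others sum to 55; max(0, 56 - 55) = 1.
Total collected = 0 + 3 + 0 + 1 = 4.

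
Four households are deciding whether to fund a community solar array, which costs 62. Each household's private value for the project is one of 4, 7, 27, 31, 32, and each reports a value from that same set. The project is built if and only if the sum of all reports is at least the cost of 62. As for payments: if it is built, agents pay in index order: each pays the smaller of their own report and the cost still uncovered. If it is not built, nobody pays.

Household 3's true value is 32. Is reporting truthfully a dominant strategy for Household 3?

Consider the case where Household 1 reports 4, Household 2 reports 4 and Household 4 reports 27.
Truthful report 32: project built, pays 32, utility 32 - 32 = 0.
Report 27 instead: project built, pays 27, utility 32 - 27 = 5.
Since 5 > 0, reporting 27 is strictly better here, so truthful reporting is not dominant.

No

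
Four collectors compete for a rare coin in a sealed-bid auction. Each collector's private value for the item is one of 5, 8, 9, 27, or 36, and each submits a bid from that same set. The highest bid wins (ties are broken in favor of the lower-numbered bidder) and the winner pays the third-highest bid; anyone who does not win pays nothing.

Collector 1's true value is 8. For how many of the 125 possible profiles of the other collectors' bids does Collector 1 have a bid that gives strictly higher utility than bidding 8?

Others bid (5, 5, 9): truth gives 0; bid 9 gives 3 > 0. Violating.
Others bid (5, 5, 27): truth gives 0; bid 27 gives 3 > 0. Violating.
Others bid (5, 5, 36): truth gives 0; bid 36 gives 3 > 0. Violating.
Others bid (5, 9, 5): truth gives 0; bid 9 gives 3 > 0. Violating.
Others bid (5, 5, 5): truth gives 3; no alternative beats it.
Others bid (5, 5, 8): truth gives 3; no alternative beats it.
(Checking all 125 profiles: 9 have a profitable deviation, 116 do not.)

9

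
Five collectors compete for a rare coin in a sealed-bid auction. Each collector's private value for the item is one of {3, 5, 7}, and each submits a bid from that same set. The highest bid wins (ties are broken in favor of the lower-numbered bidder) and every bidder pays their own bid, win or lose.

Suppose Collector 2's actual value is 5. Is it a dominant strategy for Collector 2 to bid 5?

Consider the case where Collector 1 bids 3, Collector 3 bids 3, Collector 4 bids 3 and Collector 5 bids 7.
Truthful bid 5: loses but pays 5, utility -5.
Bid 3 instead: loses but pays 3, utility -3.
Since -3 > -5, bidding 3 is strictly better here, so truthful bidding is not dominant.

No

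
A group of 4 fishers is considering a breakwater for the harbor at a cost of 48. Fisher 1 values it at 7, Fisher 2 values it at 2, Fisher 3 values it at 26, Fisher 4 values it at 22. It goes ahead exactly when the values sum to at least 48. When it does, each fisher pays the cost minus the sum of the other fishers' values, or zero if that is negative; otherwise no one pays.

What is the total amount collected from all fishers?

Total value 57 ≥ cost 48, so it is built.
Fisher 1: others sum to 50; max(0, 48 - 50) = 0.
Fisher 2: others sum to 55; max(0, 48 - 55) = 0.
Fisher 3: others sum to 31; max(0, 48 - 31) = 17.
Fisher 4: others sum to 35; max(0, 48 - 35) = 13.
Total collected = 0 + 0 + 17 + 13 = 30.

30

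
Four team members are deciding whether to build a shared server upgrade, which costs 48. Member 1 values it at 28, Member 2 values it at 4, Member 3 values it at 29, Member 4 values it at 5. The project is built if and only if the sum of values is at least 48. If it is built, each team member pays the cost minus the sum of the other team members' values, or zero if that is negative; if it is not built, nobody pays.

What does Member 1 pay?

Total value 66 ≥ cost 48, so the project is built.
The other team members' values sum to 38.
Cost minus that sum is 48 - 38 = 10.

10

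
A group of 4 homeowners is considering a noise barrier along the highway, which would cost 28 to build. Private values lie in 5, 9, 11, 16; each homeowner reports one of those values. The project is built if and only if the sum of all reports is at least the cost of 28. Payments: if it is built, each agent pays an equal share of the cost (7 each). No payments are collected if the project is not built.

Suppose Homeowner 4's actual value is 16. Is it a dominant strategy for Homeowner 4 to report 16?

Check each profile of the others' reports and compare truth against every alternative report.
Others report (5, 5, 5): truth gives 9, best alternative gives 0.
Others report (5, 5, 9): truth gives 9, best alternative gives 9.
Others report (5, 5, 11): truth gives 9, best alternative gives 9.
Others report (5, 5, 16): truth gives 9, best alternative gives 9.
Others report (5, 9, 5): truth gives 9, best alternative gives 9.
Others report (5, 9, 9): truth gives 9, best alternative gives 9.
(Remaining 58 profiles checked similarly; truth is weakly best in each.)
In every case the truthful report is at least as good as any alternative, so it is a dominant strategy.

Yes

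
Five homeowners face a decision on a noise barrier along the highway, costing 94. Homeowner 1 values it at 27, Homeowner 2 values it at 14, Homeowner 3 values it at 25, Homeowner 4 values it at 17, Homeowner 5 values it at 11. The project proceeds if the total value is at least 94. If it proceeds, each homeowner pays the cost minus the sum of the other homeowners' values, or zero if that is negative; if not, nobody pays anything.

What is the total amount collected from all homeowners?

Total value 94 ≥ cost 94, so it is built.
Homeowner 1: others sum to 67; max(0, 94 - 67) = 27.
Homeowner 2: others sum to 80; max(0, 94 - 80) = 14.
Homeowner 3: others sum to 69; max(0, 94 - 69) = 25.
Homeowner 4: others sum to 77; max(0, 94 - 77) = 17.
Homeowner 5: others sum to 83; max(0, 94 - 83) = 11.
Total collected = 27 + 14 + 25 + 17 + 11 = 94.

94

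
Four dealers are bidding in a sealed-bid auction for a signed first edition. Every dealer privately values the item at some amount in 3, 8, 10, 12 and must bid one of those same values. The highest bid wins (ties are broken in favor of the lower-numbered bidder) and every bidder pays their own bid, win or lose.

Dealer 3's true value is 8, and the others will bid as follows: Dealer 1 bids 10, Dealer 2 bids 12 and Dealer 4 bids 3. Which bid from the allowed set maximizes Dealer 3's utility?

Bid 3: loses but pays 3, utility -3.
Bid 8: loses but pays 8, utility -8.
Bid 10: loses but pays 10, utility -10.
Bid 12: loses but pays 12, utility -12.
The best choice is 3 with utility -3.

3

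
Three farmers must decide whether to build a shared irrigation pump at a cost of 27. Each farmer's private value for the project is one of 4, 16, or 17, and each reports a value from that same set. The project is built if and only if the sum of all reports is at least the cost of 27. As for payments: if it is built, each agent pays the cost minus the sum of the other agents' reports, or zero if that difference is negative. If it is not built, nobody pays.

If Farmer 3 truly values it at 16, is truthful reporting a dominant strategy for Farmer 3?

Yes

Check each profile of the others' reports and compare truth against every alternative report.
Others report (16, 16): truth gives 16, best alternative gives 16.
Others report (16, 17): truth gives 16, best alternative gives 16.
Others report (17, 16): truth gives 16, best alternative gives 16.
Others report (17, 17): truth gives 16, best alternative gives 16.
Others report (4, 17): truth gives 10, best alternative gives 10.
Others report (17, 4): truth gives 10, best alternative gives 10.
(Remaining 3 profiles checked similarly; truth is weakly best in each.)
In every case the truthful report is at least as good as any alternative, so it is a dominant strategy.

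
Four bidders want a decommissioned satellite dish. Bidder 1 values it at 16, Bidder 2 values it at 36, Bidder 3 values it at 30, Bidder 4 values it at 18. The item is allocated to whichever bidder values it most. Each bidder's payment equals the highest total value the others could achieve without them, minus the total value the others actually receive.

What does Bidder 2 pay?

Bidder 2 has the highest value and receives the item.
Without Bidder 2, the item would go to the next-highest value, 30, so the others could achieve 30.
With Bidder 2 present and winning, the others receive nothing, so their total is 0.
Payment = 30 - 0 = 30.

30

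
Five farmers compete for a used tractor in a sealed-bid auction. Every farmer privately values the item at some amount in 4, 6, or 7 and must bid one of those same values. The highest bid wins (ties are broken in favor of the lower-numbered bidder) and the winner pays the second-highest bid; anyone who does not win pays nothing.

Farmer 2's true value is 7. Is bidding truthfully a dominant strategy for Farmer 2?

Check each profile of the others' bids and compare truth against every alternative bid.
Others bid (6, 4, 4, 4): truth gives 1, best alternative gives 0.
Others bid (6, 4, 4, 6): truth gives 1, best alternative gives 0.
Others bid (6, 4, 6, 4): truth gives 1, best alternative gives 0.
Others bid (6, 4, 6, 6): truth gives 1, best alternative gives 0.
Others bid (6, 6, 4, 4): truth gives 1, best alternative gives 0.
Others bid (6, 6, 4, 6): truth gives 1, best alternative gives 0.
(Remaining 75 profiles checked similarly; truth is weakly best in each.)
In every case the truthful bid is at least as good as any alternative, so it is a dominant strategy.

Yes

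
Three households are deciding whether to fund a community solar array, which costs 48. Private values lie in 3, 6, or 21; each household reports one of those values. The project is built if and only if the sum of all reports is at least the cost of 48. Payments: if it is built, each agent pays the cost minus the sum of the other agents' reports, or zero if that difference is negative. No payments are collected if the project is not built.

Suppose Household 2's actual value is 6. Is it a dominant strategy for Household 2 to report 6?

Yes

Check each profile of the others' reports and compare truth against every alternative report.
Others report (3, 3): truth gives 0, best alternative gives 0.
Others report (3, 6): truth gives 0, best alternative gives 0.
Others report (3, 21): truth gives 0, best alternative gives 0.
Others report (6, 3): truth gives 0, best alternative gives 0.
Others report (6, 6): truth gives 0, best alternative gives 0.
Others report (6, 21): truth gives 0, best alternative gives 0.
(Remaining 3 profiles checked similarly; truth is weakly best in each.)
In every case the truthful report is at least as good as any alternative, so it is a dominant strategy.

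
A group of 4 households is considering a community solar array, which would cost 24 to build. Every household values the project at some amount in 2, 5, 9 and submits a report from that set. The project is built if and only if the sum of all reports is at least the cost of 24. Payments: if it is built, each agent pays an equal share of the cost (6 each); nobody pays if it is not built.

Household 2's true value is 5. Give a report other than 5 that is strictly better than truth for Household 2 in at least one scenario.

2

Suppose Household 1 reports 2, Household 3 reports 9 and Household 4 reports 9.
Report 5: project built, pays 6, utility 5 - 6 = -1.
Report 2: project not built, utility 0.
So reporting 2 beats truth here (0 > -1).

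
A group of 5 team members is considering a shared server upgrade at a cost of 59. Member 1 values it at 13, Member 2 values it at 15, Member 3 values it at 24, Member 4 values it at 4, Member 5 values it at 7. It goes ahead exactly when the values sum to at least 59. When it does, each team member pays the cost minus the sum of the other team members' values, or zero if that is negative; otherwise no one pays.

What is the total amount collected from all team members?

Total value 63 ≥ cost 59, so it is built.
Member 1: others sum to 50; max(0, 59 - 50) = 9.
Member 2: others sum to 48; max(0, 59 - 48) = 11.
Member 3: others sum to 39; max(0, 59 - 39) = 20.
Member 4: others sum to 59; max(0, 59 - 59) = 0.
Member 5: others sum to 56; max(0, 59 - 56) = 3.
Total collected = 9 + 11 + 20 + 0 + 3 = 43.

43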